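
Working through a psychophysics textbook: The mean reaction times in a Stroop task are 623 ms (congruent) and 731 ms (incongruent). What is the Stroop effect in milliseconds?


Stroop effect = RT(incongruent) - RT(congruent)
= 731 - 623
= 108 ms


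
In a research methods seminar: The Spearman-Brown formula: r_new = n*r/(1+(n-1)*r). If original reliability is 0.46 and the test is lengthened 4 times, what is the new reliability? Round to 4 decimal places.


r_new = n*r / (1 + (n-1)*r)
Numerator = 4 * 0.46 = 1.84
Denominator = 1 + 3 * 0.46 = 2.38
r_new = 1.84 / 2.38
= 0.7731


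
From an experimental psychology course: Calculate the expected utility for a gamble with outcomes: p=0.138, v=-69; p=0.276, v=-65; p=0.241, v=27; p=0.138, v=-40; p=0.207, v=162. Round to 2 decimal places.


EU = sum(p_i * v_i)
0.138 * -69 = -9.522
0.276 * -65 = -17.94
0.241 * 27 = 6.507
0.138 * -40 = -5.52
0.207 * 162 = 33.534
EU = -9.522 + -17.94 + 6.507 + -5.52 + 33.534
= 7.06


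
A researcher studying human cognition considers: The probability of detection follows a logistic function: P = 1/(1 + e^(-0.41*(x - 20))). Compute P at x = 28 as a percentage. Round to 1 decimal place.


P(x) = 1/(1 + e^(-0.41*(28 - 20)))
Exponent = -0.41 * 8 = -3.28
e^(-3.28) = 0.037628
P = 1/(1 + 0.037628) = 0.963737
Percentage = 96.4


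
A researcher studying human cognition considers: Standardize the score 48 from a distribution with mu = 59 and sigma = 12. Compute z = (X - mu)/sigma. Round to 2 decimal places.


z = (X - mu) / sigma
= (48 - 59) / 12
= -11 / 12
= -0.92


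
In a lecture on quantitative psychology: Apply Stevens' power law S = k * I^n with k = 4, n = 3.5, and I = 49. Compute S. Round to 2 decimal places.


S = 4 * 49^3.5
49^3.5 = 823543.0
S = 4 * 823543.0
= 3294172.00


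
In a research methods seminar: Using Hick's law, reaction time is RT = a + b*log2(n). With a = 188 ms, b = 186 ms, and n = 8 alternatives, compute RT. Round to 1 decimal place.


RT = 188 + 186 * log2(8)
log2(8) = 3.0
RT = 188 + 186 * 3.0
= 188 + 558.0
= 746.0 ms


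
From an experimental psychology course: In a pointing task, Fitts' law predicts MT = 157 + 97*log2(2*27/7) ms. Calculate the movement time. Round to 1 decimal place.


MT = 157 + 97 * log2(2*27/7)
2D/W = 7.714286
log2(7.714286) = 2.9475
MT = 157 + 97 * 2.9475
= 442.9 ms


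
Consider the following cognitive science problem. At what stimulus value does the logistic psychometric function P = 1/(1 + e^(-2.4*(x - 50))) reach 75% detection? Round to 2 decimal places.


At P = 0.75: 0.75 = 1/(1 + e^(-k*(x-x0)))
Solving: e^(-k*(x-x0)) = 1/3
x = x0 + ln(3)/k
ln(3) = 1.0986
x = 50 + 1.0986/2.4
= 50 + 0.4578
= 50.46


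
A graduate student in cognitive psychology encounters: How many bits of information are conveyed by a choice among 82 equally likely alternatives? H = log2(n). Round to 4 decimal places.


H = log2(n)
H = log2(82)
= 6.3576


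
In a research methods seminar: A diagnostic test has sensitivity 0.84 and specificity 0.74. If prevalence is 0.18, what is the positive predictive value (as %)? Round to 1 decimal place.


PPV = (sens * prev) / (sens * prev + (1-spec) * (1-prev))
Numerator = 0.84 * 0.18 = 0.1512
P(positive and no disease) = (1 - spec) * (1 - prev) = (1 - 0.74) * (1 - 0.18) = 0.2132
Denominator = 0.1512 + 0.2132 = 0.3644
PPV = 0.1512 / 0.3644 = 0.414929
As percentage = 41.5


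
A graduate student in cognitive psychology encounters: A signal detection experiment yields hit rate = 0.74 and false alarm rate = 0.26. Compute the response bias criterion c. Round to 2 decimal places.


c = -0.5 * (z(HR) + z(FAR))
z(0.74) = 0.6433
z(0.26) = -0.6433
c = -0.5 * (0.6433 + -0.6433)
= -0.5 * 0.0
= 0.00


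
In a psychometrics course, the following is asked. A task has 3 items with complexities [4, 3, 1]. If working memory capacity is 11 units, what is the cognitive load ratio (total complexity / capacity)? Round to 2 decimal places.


Total complexity = 4 + 3 + 1 = 8
Load = total / capacity = 8 / 11
= 0.73


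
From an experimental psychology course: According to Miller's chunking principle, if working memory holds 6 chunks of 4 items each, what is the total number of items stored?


Total items = chunks * items_per_chunk
= 6 * 4
= 24


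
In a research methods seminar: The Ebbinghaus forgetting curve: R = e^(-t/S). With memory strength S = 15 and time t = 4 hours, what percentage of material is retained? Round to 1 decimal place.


R = e^(-t/S)
-t/S = -4/15 = -0.266667
R = e^(-0.266667) = 0.765928
Percentage = 0.765928 * 100
= 76.6


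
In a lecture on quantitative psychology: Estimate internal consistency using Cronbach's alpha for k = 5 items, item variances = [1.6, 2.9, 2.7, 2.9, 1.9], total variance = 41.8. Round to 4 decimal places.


alpha = (k/(k-1)) * (1 - sum(s_i^2)/s_total^2)
sum(item variances) = 12.0
k/(k-1) = 5/4 = 1.25
1 - 12.0/41.8 = 1 - 0.287081 = 0.712919
alpha = 1.25 * 0.712919
= 0.8911


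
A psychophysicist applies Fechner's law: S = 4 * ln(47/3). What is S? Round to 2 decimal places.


S = 4 * ln(47/3)
I/I0 = 15.666667
ln(15.666667) = 2.7515
S = 4 * 2.7515
= 11.01


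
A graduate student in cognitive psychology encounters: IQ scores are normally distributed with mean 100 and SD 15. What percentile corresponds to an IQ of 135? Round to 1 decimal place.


z = (IQ - mean) / SD
z = (135 - 100) / 15 = 2.3333
Percentile = Phi(2.3333) * 100
Phi(2.3333) = 0.990184
= 99.0


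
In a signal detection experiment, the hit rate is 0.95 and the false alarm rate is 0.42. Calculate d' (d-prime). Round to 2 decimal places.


d' = z(HR) - z(FAR)
z(0.95) = 1.6449
z(0.42) = -0.2019
d' = 1.6449 - -0.2019
= 1.85


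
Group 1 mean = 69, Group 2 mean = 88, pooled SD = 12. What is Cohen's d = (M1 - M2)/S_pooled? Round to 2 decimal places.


Cohen's d = (M1 - M2) / S_pooled
= (69 - 88) / 12
= -19 / 12
= -1.58


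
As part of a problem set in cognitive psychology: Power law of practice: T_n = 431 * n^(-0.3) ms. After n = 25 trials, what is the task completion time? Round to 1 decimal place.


T_n = 431 * 25^(-0.3)
25^(-0.3) = 0.380731
T_n = 431 * 0.380731
= 164.1 ms


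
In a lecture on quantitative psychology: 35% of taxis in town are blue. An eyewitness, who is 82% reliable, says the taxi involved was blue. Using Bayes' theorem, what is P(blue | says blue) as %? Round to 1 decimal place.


P(blue | says blue) = P(says blue | blue)*P(blue) / [P(says blue | blue)*P(blue) + P(says blue | not blue)*P(not blue)]
Numerator = 0.82 * 0.35 = 0.287
False identification = 0.18 * 0.65 = 0.117
P = 0.287 / (0.287 + 0.117)
= 0.287 / 0.404
As percentage = 71.0


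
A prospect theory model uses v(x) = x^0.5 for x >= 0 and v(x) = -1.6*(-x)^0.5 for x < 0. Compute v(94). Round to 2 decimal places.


Since x = 94 >= 0, use v(x) = x^0.5
94^0.5 = 9.6954
v(94) = 9.70


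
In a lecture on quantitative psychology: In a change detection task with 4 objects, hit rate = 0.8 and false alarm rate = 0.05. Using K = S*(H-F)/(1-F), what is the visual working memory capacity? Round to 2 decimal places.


K = S * (H - F) / (1 - F)
H - F = 0.75
1 - F = 0.95
K = 4 * 0.75 / 0.95
= 3.16


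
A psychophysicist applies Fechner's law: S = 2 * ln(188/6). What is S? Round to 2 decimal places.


S = 2 * ln(188/6)
I/I0 = 31.333333
ln(31.333333) = 3.4447
S = 2 * 3.4447
= 6.89


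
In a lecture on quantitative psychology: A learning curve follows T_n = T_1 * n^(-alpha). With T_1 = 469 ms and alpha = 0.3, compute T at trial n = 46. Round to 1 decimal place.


T_n = 469 * 46^(-0.3)
46^(-0.3) = 0.317083
T_n = 469 * 0.317083
= 148.7 ms


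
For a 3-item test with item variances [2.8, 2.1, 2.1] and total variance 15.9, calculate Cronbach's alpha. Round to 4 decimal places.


alpha = (k/(k-1)) * (1 - sum(s_i^2)/s_total^2)
sum(item variances) = 7.0
k/(k-1) = 3/2 = 1.5
1 - 7.0/15.9 = 1 - 0.440252 = 0.559748
alpha = 1.5 * 0.559748
= 0.8396


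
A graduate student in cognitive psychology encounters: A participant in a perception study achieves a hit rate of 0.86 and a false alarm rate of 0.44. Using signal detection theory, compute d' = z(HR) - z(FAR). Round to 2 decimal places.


d' = z(HR) - z(FAR)
z(0.86) = 1.0803
z(0.44) = -0.151
d' = 1.0803 - -0.151
= 1.23


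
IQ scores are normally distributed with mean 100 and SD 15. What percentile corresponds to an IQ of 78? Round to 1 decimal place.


z = (IQ - mean) / SD
z = (78 - 100) / 15 = -1.4667
Percentile = Phi(-1.4667) * 100
Phi(-1.4667) = 0.071229
= 7.1


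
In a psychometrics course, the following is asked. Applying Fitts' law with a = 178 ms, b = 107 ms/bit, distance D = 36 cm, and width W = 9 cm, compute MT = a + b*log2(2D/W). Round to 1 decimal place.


MT = 178 + 107 * log2(2*36/9)
2D/W = 8.0
log2(8.0) = 3.0
MT = 178 + 107 * 3.0
= 499.0 ms


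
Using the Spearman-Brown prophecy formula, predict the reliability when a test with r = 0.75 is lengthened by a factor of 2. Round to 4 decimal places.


r_new = n*r / (1 + (n-1)*r)
Numerator = 2 * 0.75 = 1.5
Denominator = 1 + 1 * 0.75 = 1.75
r_new = 1.5 / 1.75
= 0.8571


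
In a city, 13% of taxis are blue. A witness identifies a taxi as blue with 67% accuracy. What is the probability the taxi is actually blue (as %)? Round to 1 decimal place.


P(blue | says blue) = P(says blue | blue)*P(blue) / [P(says blue | blue)*P(blue) + P(says blue | not blue)*P(not blue)]
Numerator = 0.67 * 0.13 = 0.0871
False identification = 0.33 * 0.87 = 0.2871
P = 0.0871 / (0.0871 + 0.2871)
= 0.0871 / 0.3742
As percentage = 23.3


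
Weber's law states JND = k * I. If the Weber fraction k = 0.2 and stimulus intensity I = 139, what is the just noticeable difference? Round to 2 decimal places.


JND = k * I
JND = 0.2 * 139
= 27.80


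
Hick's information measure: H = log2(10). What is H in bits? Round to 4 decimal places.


H = log2(n)
H = log2(10)
= 3.3219


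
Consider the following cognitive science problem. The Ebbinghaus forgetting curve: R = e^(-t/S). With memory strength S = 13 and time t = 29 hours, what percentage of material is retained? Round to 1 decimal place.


R = e^(-t/S)
-t/S = -29/13 = -2.230769
R = e^(-2.230769) = 0.107446
Percentage = 0.107446 * 100
= 10.7


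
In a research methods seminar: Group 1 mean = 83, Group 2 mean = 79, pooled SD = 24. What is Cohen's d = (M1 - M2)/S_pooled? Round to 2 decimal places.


Cohen's d = (M1 - M2) / S_pooled
= (83 - 79) / 24
= 4 / 24
= 0.17


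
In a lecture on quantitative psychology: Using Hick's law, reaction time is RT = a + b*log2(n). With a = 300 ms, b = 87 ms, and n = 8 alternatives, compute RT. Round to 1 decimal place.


RT = 300 + 87 * log2(8)
log2(8) = 3.0
RT = 300 + 87 * 3.0
= 300 + 261.0
= 561.0 ms


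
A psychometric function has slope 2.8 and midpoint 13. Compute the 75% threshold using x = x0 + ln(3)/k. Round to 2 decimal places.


At P = 0.75: 0.75 = 1/(1 + e^(-k*(x-x0)))
Solving: e^(-k*(x-x0)) = 1/3
x = x0 + ln(3)/k
ln(3) = 1.0986
x = 13 + 1.0986/2.8
= 13 + 0.3924
= 13.39


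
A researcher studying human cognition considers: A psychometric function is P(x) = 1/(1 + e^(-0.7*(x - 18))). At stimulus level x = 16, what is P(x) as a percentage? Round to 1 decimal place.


P(x) = 1/(1 + e^(-0.7*(16 - 18)))
Exponent = -0.7 * -2 = 1.4
e^(1.4) = 4.0552
P = 1/(1 + 4.0552) = 0.197816
Percentage = 19.8


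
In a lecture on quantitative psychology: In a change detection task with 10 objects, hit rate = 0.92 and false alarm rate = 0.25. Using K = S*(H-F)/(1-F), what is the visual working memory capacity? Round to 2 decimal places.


K = S * (H - F) / (1 - F)
H - F = 0.67
1 - F = 0.75
K = 10 * 0.67 / 0.75
= 8.93


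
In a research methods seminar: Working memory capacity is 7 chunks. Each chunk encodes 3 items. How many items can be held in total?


Total items = chunks * items_per_chunk
= 7 * 3
= 21


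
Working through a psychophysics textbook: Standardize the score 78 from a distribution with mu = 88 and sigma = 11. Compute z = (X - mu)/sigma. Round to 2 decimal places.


z = (X - mu) / sigma
= (78 - 88) / 11
= -10 / 11
= -0.91


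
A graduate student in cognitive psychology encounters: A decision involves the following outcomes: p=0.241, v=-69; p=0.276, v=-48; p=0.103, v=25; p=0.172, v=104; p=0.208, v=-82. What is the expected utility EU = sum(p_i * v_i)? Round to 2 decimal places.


EU = sum(p_i * v_i)
0.241 * -69 = -16.629
0.276 * -48 = -13.248
0.103 * 25 = 2.575
0.172 * 104 = 17.888
0.208 * -82 = -17.056
EU = -16.629 + -13.248 + 2.575 + 17.888 + -17.056
= -26.47


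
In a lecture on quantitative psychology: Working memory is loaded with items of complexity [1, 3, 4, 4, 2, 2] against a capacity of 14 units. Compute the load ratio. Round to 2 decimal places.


Total complexity = 1 + 3 + 4 + 4 + 2 + 2 = 16
Load = total / capacity = 16 / 14
= 1.14


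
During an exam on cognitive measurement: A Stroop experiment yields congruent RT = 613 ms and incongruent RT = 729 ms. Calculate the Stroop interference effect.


Stroop effect = RT(incongruent) - RT(congruent)
= 729 - 613
= 116 ms


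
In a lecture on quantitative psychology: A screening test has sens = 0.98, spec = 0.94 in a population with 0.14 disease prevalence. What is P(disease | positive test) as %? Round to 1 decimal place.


PPV = (sens * prev) / (sens * prev + (1-spec) * (1-prev))
Numerator = 0.98 * 0.14 = 0.1372
P(positive and no disease) = (1 - spec) * (1 - prev) = (1 - 0.94) * (1 - 0.14) = 0.0516
Denominator = 0.1372 + 0.0516 = 0.1888
PPV = 0.1372 / 0.1888 = 0.726695
As percentage = 72.7


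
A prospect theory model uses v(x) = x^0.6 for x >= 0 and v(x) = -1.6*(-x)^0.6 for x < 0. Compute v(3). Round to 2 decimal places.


Since x = 3 >= 0, use v(x) = x^0.6
3^0.6 = 1.9332
v(3) = 1.93


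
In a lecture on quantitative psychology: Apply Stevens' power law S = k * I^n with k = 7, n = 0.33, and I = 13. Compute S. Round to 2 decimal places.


S = 7 * 13^0.33
13^0.33 = 2.3313
S = 7 * 2.3313
= 16.32


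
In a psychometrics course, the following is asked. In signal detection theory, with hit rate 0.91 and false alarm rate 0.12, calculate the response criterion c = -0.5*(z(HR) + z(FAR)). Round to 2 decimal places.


c = -0.5 * (z(HR) + z(FAR))
z(0.91) = 1.3408
z(0.12) = -1.175
c = -0.5 * (1.3408 + -1.175)
= -0.5 * 0.1658
= -0.08


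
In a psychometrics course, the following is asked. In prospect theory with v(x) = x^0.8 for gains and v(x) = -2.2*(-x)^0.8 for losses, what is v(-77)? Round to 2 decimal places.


Since x = -77 < 0, use v(x) = -lambda*(-x)^alpha
(-x) = 77
77^0.8 = 32.2993
v(-77) = -2.2 * 32.2993
= -71.06


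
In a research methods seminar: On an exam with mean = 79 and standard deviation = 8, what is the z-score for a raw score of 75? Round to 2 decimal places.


z = (X - mu) / sigma
= (75 - 79) / 8
= -4 / 8
= -0.50


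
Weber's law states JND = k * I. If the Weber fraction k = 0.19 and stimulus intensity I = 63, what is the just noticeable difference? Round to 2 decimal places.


JND = k * I
JND = 0.19 * 63
= 11.97


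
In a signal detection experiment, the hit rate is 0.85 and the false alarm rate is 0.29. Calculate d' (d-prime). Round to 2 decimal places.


d' = z(HR) - z(FAR)
z(0.85) = 1.0364
z(0.29) = -0.5534
d' = 1.0364 - -0.5534
= 1.59


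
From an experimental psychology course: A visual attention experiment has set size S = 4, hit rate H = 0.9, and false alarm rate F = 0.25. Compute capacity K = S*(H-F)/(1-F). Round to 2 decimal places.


K = S * (H - F) / (1 - F)
H - F = 0.65
1 - F = 0.75
K = 4 * 0.65 / 0.75
= 3.47


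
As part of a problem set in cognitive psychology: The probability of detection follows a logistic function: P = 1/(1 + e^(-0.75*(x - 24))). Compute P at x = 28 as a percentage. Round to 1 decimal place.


P(x) = 1/(1 + e^(-0.75*(28 - 24)))
Exponent = -0.75 * 4 = -3.0
e^(-3.0) = 0.049787
P = 1/(1 + 0.049787) = 0.952574
Percentage = 95.3


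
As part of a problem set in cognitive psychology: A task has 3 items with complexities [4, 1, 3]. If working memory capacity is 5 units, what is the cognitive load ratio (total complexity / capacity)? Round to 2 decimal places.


Total complexity = 4 + 1 + 3 = 8
Load = total / capacity = 8 / 5
= 1.60


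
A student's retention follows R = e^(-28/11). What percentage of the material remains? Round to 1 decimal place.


R = e^(-t/S)
-t/S = -28/11 = -2.545455
R = e^(-2.545455) = 0.078437
Percentage = 0.078437 * 100
= 7.8


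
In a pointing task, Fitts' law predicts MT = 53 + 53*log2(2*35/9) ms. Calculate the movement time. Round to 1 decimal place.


MT = 53 + 53 * log2(2*35/9)
2D/W = 7.777778
log2(7.777778) = 2.9594
MT = 53 + 53 * 2.9594
= 209.8 ms


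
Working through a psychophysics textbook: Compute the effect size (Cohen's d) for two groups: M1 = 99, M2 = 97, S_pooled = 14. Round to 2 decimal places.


Cohen's d = (M1 - M2) / S_pooled
= (99 - 97) / 14
= 2 / 14
= 0.14


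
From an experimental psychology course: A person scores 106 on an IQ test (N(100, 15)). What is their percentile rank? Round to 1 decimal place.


z = (IQ - mean) / SD
z = (106 - 100) / 15 = 0.4
Percentile = Phi(0.4) * 100
Phi(0.4) = 0.655422
= 65.5


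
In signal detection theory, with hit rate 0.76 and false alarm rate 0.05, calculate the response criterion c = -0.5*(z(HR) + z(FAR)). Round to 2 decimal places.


c = -0.5 * (z(HR) + z(FAR))
z(0.76) = 0.7063
z(0.05) = -1.6449
c = -0.5 * (0.7063 + -1.6449)
= -0.5 * -0.9386
= 0.47


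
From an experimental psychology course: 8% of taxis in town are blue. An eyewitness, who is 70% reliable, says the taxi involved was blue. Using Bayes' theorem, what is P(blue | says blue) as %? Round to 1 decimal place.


P(blue | says blue) = P(says blue | blue)*P(blue) / [P(says blue | blue)*P(blue) + P(says blue | not blue)*P(not blue)]
Numerator = 0.7 * 0.08 = 0.056
False identification = 0.3 * 0.92 = 0.276
P = 0.056 / (0.056 + 0.276)
= 0.056 / 0.332
As percentage = 16.9


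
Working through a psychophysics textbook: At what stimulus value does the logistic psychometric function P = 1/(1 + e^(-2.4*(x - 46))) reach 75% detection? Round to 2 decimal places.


At P = 0.75: 0.75 = 1/(1 + e^(-k*(x-x0)))
Solving: e^(-k*(x-x0)) = 1/3
x = x0 + ln(3)/k
ln(3) = 1.0986
x = 46 + 1.0986/2.4
= 46 + 0.4578
= 46.46


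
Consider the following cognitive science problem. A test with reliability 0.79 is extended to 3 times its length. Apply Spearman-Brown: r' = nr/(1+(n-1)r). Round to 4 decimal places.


r_new = n*r / (1 + (n-1)*r)
Numerator = 3 * 0.79 = 2.37
Denominator = 1 + 2 * 0.79 = 2.58
r_new = 2.37 / 2.58
= 0.9186


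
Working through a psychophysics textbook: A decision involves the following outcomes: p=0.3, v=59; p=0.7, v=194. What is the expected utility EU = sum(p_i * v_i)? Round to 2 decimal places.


EU = sum(p_i * v_i)
0.3 * 59 = 17.7
0.7 * 194 = 135.8
EU = 17.7 + 135.8
= 153.50


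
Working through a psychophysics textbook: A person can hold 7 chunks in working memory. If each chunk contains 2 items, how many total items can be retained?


Total items = chunks * items_per_chunk
= 7 * 2
= 14


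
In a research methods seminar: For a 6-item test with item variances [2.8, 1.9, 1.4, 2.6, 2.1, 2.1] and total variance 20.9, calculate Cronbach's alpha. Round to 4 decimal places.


alpha = (k/(k-1)) * (1 - sum(s_i^2)/s_total^2)
sum(item variances) = 12.9
k/(k-1) = 6/5 = 1.2
1 - 12.9/20.9 = 1 - 0.617225 = 0.382775
alpha = 1.2 * 0.382775
= 0.4593


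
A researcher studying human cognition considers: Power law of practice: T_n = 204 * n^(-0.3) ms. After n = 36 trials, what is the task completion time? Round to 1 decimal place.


T_n = 204 * 36^(-0.3)
36^(-0.3) = 0.341279
T_n = 204 * 0.341279
= 69.6 ms


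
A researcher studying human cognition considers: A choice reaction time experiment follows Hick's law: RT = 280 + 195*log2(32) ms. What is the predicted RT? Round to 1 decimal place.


RT = 280 + 195 * log2(32)
log2(32) = 5.0
RT = 280 + 195 * 5.0
= 280 + 975.0
= 1255.0 ms


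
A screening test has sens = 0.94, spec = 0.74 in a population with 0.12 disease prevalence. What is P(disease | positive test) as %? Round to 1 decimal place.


PPV = (sens * prev) / (sens * prev + (1-spec) * (1-prev))
Numerator = 0.94 * 0.12 = 0.1128
P(positive and no disease) = (1 - spec) * (1 - prev) = (1 - 0.74) * (1 - 0.12) = 0.2288
Denominator = 0.1128 + 0.2288 = 0.3416
PPV = 0.1128 / 0.3416 = 0.330211
As percentage = 33.0


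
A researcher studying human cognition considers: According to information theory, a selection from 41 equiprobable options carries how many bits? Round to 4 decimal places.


H = log2(n)
H = log2(41)
= 5.3576


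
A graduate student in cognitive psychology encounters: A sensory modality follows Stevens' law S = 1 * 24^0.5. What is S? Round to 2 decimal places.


S = 1 * 24^0.5
24^0.5 = 4.899
S = 1 * 4.899
= 4.90


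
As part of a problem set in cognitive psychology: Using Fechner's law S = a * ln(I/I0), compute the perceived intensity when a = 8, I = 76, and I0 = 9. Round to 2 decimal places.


S = 8 * ln(76/9)
I/I0 = 8.444444
ln(8.444444) = 2.1335
S = 8 * 2.1335
= 17.07


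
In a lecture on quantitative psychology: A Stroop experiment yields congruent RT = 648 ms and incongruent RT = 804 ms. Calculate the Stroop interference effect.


Stroop effect = RT(incongruent) - RT(congruent)
= 804 - 648
= 156 ms


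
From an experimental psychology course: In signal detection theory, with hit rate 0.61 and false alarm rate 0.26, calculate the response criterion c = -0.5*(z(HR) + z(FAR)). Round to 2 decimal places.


c = -0.5 * (z(HR) + z(FAR))
z(0.61) = 0.2793
z(0.26) = -0.6433
c = -0.5 * (0.2793 + -0.6433)
= -0.5 * -0.364
= 0.18


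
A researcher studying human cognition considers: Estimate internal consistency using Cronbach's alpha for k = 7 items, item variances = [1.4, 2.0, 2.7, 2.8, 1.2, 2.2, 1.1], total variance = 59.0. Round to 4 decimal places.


alpha = (k/(k-1)) * (1 - sum(s_i^2)/s_total^2)
sum(item variances) = 13.4
k/(k-1) = 7/6 = 1.166667
1 - 13.4/59.0 = 1 - 0.227119 = 0.772881
alpha = 1.166667 * 0.772881
= 0.9017


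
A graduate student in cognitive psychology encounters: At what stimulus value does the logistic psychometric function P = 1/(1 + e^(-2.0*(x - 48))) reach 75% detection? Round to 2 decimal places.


At P = 0.75: 0.75 = 1/(1 + e^(-k*(x-x0)))
Solving: e^(-k*(x-x0)) = 1/3
x = x0 + ln(3)/k
ln(3) = 1.0986
x = 48 + 1.0986/2.0
= 48 + 0.5493
= 48.55


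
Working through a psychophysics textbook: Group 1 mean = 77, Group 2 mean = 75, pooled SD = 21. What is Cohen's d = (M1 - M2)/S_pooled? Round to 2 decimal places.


Cohen's d = (M1 - M2) / S_pooled
= (77 - 75) / 21
= 2 / 21
= 0.10


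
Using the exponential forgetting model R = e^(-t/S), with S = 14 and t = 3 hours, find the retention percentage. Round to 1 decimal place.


R = e^(-t/S)
-t/S = -3/14 = -0.214286
R = e^(-0.214286) = 0.807118
Percentage = 0.807118 * 100
= 80.7


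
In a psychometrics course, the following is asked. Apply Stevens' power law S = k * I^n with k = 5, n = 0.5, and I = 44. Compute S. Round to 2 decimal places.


S = 5 * 44^0.5
44^0.5 = 6.6332
S = 5 * 6.6332
= 33.17


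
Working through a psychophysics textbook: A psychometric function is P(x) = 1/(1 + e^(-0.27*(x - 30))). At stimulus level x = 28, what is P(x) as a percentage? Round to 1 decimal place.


P(x) = 1/(1 + e^(-0.27*(28 - 30)))
Exponent = -0.27 * -2 = 0.54
e^(0.54) = 1.716007
P = 1/(1 + 1.716007) = 0.368188
Percentage = 36.8


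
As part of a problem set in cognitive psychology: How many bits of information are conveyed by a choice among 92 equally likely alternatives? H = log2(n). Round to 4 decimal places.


H = log2(n)
H = log2(92)
= 6.5236


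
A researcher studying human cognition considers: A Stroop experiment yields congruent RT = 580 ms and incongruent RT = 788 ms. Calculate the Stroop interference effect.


Stroop effect = RT(incongruent) - RT(congruent)
= 788 - 580
= 208 ms


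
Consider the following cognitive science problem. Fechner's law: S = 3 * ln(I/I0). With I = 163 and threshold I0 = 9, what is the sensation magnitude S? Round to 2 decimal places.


S = 3 * ln(163/9)
I/I0 = 18.111111
ln(18.111111) = 2.8965
S = 3 * 2.8965
= 8.69


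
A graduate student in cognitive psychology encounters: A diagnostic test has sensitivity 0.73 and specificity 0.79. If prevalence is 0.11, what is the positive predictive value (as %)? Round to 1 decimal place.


PPV = (sens * prev) / (sens * prev + (1-spec) * (1-prev))
Numerator = 0.73 * 0.11 = 0.0803
P(positive and no disease) = (1 - spec) * (1 - prev) = (1 - 0.79) * (1 - 0.11) = 0.1869
Denominator = 0.0803 + 0.1869 = 0.2672
PPV = 0.0803 / 0.2672 = 0.300524
As percentage = 30.1


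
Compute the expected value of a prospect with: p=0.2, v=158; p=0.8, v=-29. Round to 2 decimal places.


EU = sum(p_i * v_i)
0.2 * 158 = 31.6
0.8 * -29 = -23.2
EU = 31.6 + -23.2
= 8.40


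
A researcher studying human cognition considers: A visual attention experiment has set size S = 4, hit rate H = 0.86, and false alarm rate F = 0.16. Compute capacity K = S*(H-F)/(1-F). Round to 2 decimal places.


K = S * (H - F) / (1 - F)
H - F = 0.7
1 - F = 0.84
K = 4 * 0.7 / 0.84
= 3.33


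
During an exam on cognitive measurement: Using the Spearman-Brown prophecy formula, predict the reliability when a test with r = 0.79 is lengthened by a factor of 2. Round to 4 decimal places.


r_new = n*r / (1 + (n-1)*r)
Numerator = 2 * 0.79 = 1.58
Denominator = 1 + 1 * 0.79 = 1.79
r_new = 1.58 / 1.79
= 0.8827


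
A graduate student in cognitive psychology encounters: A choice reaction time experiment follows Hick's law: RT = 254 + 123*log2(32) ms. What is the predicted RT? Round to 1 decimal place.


RT = 254 + 123 * log2(32)
log2(32) = 5.0
RT = 254 + 123 * 5.0
= 254 + 615.0
= 869.0 ms


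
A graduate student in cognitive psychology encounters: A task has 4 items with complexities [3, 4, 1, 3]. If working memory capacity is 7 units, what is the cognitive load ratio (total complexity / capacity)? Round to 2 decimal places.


Total complexity = 3 + 4 + 1 + 3 = 11
Load = total / capacity = 11 / 7
= 1.57


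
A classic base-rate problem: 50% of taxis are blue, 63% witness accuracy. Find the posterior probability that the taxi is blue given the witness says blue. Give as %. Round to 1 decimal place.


P(blue | says blue) = P(says blue | blue)*P(blue) / [P(says blue | blue)*P(blue) + P(says blue | not blue)*P(not blue)]
Numerator = 0.63 * 0.5 = 0.315
False identification = 0.37 * 0.5 = 0.185
P = 0.315 / (0.315 + 0.185)
= 0.315 / 0.5
As percentage = 63.0


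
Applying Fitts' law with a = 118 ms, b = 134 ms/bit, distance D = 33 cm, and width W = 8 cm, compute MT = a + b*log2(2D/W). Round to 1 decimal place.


MT = 118 + 134 * log2(2*33/8)
2D/W = 8.25
log2(8.25) = 3.0444
MT = 118 + 134 * 3.0444
= 525.9 ms


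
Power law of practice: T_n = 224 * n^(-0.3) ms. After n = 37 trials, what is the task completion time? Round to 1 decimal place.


T_n = 224 * 37^(-0.3)
37^(-0.3) = 0.338485
T_n = 224 * 0.338485
= 75.8 ms


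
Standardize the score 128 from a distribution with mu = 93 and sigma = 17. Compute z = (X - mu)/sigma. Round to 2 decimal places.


z = (X - mu) / sigma
= (128 - 93) / 17
= 35 / 17
= 2.06


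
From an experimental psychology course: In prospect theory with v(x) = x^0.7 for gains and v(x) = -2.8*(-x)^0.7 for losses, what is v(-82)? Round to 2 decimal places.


Since x = -82 < 0, use v(x) = -lambda*(-x)^alpha
(-x) = 82
82^0.7 = 21.861
v(-82) = -2.8 * 21.861
= -61.21


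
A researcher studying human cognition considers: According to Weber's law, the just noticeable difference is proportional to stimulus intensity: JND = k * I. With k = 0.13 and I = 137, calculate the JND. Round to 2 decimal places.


JND = k * I
JND = 0.13 * 137
= 17.81


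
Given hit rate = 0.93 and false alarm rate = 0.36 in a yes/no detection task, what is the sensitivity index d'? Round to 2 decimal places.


d' = z(HR) - z(FAR)
z(0.93) = 1.4758
z(0.36) = -0.3585
d' = 1.4758 - -0.3585
= 1.83


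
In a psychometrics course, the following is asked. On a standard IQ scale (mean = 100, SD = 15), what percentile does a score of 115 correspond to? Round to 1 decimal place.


z = (IQ - mean) / SD
z = (115 - 100) / 15 = 1.0
Percentile = Phi(1.0) * 100
Phi(1.0) = 0.841345
= 84.1


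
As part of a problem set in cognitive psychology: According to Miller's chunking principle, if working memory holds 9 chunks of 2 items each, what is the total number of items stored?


Total items = chunks * items_per_chunk
= 9 * 2
= 18


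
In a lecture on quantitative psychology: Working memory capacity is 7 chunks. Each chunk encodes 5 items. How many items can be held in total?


Total items = chunks * items_per_chunk
= 7 * 5
= 35


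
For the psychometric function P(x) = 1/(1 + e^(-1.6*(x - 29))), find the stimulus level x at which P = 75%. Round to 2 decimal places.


At P = 0.75: 0.75 = 1/(1 + e^(-k*(x-x0)))
Solving: e^(-k*(x-x0)) = 1/3
x = x0 + ln(3)/k
ln(3) = 1.0986
x = 29 + 1.0986/1.6
= 29 + 0.6866
= 29.69


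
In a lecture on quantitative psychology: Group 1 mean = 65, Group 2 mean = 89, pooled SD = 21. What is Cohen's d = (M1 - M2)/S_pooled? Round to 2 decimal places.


Cohen's d = (M1 - M2) / S_pooled
= (65 - 89) / 21
= -24 / 21
= -1.14


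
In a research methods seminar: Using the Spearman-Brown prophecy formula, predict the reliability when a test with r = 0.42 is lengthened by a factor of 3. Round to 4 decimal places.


r_new = n*r / (1 + (n-1)*r)
Numerator = 3 * 0.42 = 1.26
Denominator = 1 + 2 * 0.42 = 1.84
r_new = 1.26 / 1.84
= 0.6848


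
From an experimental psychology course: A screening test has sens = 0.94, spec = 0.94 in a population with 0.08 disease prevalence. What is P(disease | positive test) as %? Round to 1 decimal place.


PPV = (sens * prev) / (sens * prev + (1-spec) * (1-prev))
Numerator = 0.94 * 0.08 = 0.0752
P(positive and no disease) = (1 - spec) * (1 - prev) = (1 - 0.94) * (1 - 0.08) = 0.0552
Denominator = 0.0752 + 0.0552 = 0.1304
PPV = 0.0752 / 0.1304 = 0.576687
As percentage = 57.7


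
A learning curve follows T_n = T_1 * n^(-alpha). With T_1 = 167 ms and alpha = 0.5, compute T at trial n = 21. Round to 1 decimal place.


T_n = 167 * 21^(-0.5)
21^(-0.5) = 0.218218
T_n = 167 * 0.218218
= 36.4 ms


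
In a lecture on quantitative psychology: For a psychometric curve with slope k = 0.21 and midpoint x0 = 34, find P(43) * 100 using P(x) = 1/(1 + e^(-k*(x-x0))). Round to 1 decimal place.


P(x) = 1/(1 + e^(-0.21*(43 - 34)))
Exponent = -0.21 * 9 = -1.89
e^(-1.89) = 0.151072
P = 1/(1 + 0.151072) = 0.868755
Percentage = 86.9


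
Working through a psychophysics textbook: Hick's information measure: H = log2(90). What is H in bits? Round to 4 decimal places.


H = log2(n)
H = log2(90)
= 6.4919


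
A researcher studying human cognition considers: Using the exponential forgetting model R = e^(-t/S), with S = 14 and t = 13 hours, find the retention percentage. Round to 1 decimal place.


R = e^(-t/S)
-t/S = -13/14 = -0.928571
R = e^(-0.928571) = 0.395118
Percentage = 0.395118 * 100
= 39.5


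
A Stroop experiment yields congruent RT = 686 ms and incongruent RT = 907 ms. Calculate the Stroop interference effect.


Stroop effect = RT(incongruent) - RT(congruent)
= 907 - 686
= 221 ms


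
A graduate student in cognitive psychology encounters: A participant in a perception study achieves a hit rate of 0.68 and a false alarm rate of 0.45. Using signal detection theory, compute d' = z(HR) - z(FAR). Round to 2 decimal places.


d' = z(HR) - z(FAR)
z(0.68) = 0.4677
z(0.45) = -0.1257
d' = 0.4677 - -0.1257
= 0.59


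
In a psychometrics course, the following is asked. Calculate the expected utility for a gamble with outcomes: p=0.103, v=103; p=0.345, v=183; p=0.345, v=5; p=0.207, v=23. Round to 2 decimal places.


EU = sum(p_i * v_i)
0.103 * 103 = 10.609
0.345 * 183 = 63.135
0.345 * 5 = 1.725
0.207 * 23 = 4.761
EU = 10.609 + 63.135 + 1.725 + 4.761
= 80.23


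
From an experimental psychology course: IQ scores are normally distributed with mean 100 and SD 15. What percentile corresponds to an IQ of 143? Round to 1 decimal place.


z = (IQ - mean) / SD
z = (143 - 100) / 15 = 2.8667
Percentile = Phi(2.8667) * 100
Phi(2.8667) = 0.997926
= 99.8


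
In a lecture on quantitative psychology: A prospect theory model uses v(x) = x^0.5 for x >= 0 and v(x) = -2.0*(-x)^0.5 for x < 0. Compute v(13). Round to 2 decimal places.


Since x = 13 >= 0, use v(x) = x^0.5
13^0.5 = 3.6056
v(13) = 3.61


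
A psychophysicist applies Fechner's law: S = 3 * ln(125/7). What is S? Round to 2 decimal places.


S = 3 * ln(125/7)
I/I0 = 17.857143
ln(17.857143) = 2.8824
S = 3 * 2.8824
= 8.65


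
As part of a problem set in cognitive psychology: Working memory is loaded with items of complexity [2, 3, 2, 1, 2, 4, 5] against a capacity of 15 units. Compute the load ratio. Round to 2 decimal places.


Total complexity = 2 + 3 + 2 + 1 + 2 + 4 + 5 = 19
Load = total / capacity = 19 / 15
= 1.27


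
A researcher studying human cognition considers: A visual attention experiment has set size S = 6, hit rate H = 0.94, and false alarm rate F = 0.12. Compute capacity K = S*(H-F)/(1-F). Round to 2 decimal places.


K = S * (H - F) / (1 - F)
H - F = 0.82
1 - F = 0.88
K = 6 * 0.82 / 0.88
= 5.59


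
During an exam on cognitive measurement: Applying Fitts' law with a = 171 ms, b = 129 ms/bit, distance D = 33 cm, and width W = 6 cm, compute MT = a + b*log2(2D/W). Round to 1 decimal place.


MT = 171 + 129 * log2(2*33/6)
2D/W = 11.0
log2(11.0) = 3.4594
MT = 171 + 129 * 3.4594
= 617.3 ms


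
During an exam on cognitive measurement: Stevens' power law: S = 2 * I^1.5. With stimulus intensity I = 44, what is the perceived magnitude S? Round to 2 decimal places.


S = 2 * 44^1.5
44^1.5 = 291.863
S = 2 * 291.863
= 583.73


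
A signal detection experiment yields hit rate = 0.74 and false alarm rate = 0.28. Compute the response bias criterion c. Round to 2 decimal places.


c = -0.5 * (z(HR) + z(FAR))
z(0.74) = 0.6433
z(0.28) = -0.5828
c = -0.5 * (0.6433 + -0.5828)
= -0.5 * 0.0605
= -0.03


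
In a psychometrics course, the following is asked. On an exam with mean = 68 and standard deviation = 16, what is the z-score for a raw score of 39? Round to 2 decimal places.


z = (X - mu) / sigma
= (39 - 68) / 16
= -29 / 16
= -1.81


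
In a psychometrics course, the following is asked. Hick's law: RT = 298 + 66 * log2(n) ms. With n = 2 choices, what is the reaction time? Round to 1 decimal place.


RT = 298 + 66 * log2(2)
log2(2) = 1.0
RT = 298 + 66 * 1.0
= 298 + 66.0
= 364.0 ms


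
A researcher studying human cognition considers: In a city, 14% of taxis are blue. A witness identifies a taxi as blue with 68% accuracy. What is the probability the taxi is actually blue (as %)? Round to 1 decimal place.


P(blue | says blue) = P(says blue | blue)*P(blue) / [P(says blue | blue)*P(blue) + P(says blue | not blue)*P(not blue)]
Numerator = 0.68 * 0.14 = 0.0952
False identification = 0.32 * 0.86 = 0.2752
P = 0.0952 / (0.0952 + 0.2752)
= 0.0952 / 0.3704
As percentage = 25.7


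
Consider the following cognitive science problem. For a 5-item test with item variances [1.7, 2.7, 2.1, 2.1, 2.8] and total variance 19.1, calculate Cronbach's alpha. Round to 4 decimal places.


alpha = (k/(k-1)) * (1 - sum(s_i^2)/s_total^2)
sum(item variances) = 11.4
k/(k-1) = 5/4 = 1.25
1 - 11.4/19.1 = 1 - 0.596859 = 0.403141
alpha = 1.25 * 0.403141
= 0.5039


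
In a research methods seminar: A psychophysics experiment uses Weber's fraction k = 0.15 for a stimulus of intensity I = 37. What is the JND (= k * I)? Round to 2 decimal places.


JND = k * I
JND = 0.15 * 37
= 5.55


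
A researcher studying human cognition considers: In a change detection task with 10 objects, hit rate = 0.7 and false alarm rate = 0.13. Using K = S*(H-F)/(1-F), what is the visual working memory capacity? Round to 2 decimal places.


K = S * (H - F) / (1 - F)
H - F = 0.57
1 - F = 0.87
K = 10 * 0.57 / 0.87
= 6.55


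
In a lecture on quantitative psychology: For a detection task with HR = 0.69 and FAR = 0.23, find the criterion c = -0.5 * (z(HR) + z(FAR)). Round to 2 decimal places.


c = -0.5 * (z(HR) + z(FAR))
z(0.69) = 0.4959
z(0.23) = -0.7388
c = -0.5 * (0.4959 + -0.7388)
= -0.5 * -0.2429
= 0.12


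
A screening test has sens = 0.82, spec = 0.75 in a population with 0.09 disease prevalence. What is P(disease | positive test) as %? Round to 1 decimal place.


PPV = (sens * prev) / (sens * prev + (1-spec) * (1-prev))
Numerator = 0.82 * 0.09 = 0.0738
P(positive and no disease) = (1 - spec) * (1 - prev) = (1 - 0.75) * (1 - 0.09) = 0.2275
Denominator = 0.0738 + 0.2275 = 0.3013
PPV = 0.0738 / 0.3013 = 0.244939
As percentage = 24.5


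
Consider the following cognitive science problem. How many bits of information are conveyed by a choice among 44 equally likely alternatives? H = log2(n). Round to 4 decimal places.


H = log2(n)
H = log2(44)
= 5.4594


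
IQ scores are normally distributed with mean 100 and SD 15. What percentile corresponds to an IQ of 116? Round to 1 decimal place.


z = (IQ - mean) / SD
z = (116 - 100) / 15 = 1.0667
Percentile = Phi(1.0667) * 100
Phi(1.0667) = 0.856946
= 85.7


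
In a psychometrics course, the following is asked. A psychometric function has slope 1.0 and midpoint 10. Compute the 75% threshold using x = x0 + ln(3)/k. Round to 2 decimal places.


At P = 0.75: 0.75 = 1/(1 + e^(-k*(x-x0)))
Solving: e^(-k*(x-x0)) = 1/3
x = x0 + ln(3)/k
ln(3) = 1.0986
x = 10 + 1.0986/1.0
= 10 + 1.0986
= 11.10


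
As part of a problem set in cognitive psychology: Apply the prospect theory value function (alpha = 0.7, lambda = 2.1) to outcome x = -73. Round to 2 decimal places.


Since x = -73 < 0, use v(x) = -lambda*(-x)^alpha
(-x) = 73
73^0.7 = 20.1524
v(-73) = -2.1 * 20.1524
= -42.32


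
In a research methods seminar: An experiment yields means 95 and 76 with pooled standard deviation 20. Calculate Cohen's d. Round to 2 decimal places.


Cohen's d = (M1 - M2) / S_pooled
= (95 - 76) / 20
= 19 / 20
= 0.95


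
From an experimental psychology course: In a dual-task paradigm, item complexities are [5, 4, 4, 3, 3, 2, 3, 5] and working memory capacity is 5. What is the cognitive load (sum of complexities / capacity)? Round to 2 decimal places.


Total complexity = 5 + 4 + 4 + 3 + 3 + 2 + 3 + 5 = 29
Load = total / capacity = 29 / 5
= 5.80


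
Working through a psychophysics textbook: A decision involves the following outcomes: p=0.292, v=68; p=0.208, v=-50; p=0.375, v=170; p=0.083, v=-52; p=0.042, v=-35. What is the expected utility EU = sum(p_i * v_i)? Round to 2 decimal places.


EU = sum(p_i * v_i)
0.292 * 68 = 19.856
0.208 * -50 = -10.4
0.375 * 170 = 63.75
0.083 * -52 = -4.316
0.042 * -35 = -1.47
EU = 19.856 + -10.4 + 63.75 + -4.316 + -1.47
= 67.42


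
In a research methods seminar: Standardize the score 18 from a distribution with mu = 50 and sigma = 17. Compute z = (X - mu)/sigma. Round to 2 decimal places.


z = (X - mu) / sigma
= (18 - 50) / 17
= -32 / 17
= -1.88


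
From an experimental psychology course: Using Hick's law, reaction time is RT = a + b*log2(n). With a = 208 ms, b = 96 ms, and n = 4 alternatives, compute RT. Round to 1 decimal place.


RT = 208 + 96 * log2(4)
log2(4) = 2.0
RT = 208 + 96 * 2.0
= 208 + 192.0
= 400.0 ms


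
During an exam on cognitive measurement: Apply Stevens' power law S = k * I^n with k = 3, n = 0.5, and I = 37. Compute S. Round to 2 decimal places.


S = 3 * 37^0.5
37^0.5 = 6.0828
S = 3 * 6.0828
= 18.25
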